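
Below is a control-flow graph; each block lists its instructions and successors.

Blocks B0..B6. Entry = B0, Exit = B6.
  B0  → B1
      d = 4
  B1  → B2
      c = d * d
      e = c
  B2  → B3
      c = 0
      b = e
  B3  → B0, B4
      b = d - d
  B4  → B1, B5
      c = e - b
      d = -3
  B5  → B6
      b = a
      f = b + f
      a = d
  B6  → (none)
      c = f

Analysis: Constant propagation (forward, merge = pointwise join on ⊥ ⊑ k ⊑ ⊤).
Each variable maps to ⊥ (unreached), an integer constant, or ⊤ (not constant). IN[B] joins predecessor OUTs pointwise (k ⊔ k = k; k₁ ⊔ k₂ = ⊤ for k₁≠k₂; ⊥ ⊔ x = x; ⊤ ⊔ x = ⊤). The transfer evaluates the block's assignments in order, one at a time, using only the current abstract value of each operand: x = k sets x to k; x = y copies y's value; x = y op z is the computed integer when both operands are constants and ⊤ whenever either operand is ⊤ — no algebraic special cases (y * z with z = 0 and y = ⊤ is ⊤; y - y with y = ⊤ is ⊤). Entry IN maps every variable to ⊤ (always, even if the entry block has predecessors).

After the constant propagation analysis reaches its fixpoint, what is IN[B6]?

Answer: {a: -3, b: ⊤, c: ⊤, d: -3, e: ⊤, f: ⊤}

Trace:
Fixpoint table:
  B0: | IN=(all ⊤) | OUT={d:4; rest ⊤}
  B1: | IN=(all ⊤) | OUT=(all ⊤)
  B2: | IN=(all ⊤) | OUT={c:0; rest ⊤}
  B3: | IN={c:0; rest ⊤} | OUT={c:0; rest ⊤}
  B4: | IN={c:0; rest ⊤} | OUT={d:-3; rest ⊤}
  B5: | IN={d:-3; rest ⊤} | OUT={a:-3, d:-3; rest ⊤}
  B6: | IN={a:-3, d:-3; rest ⊤} | OUT={a:-3, d:-3; rest ⊤}

Merge at B6: IN[B6] = OUT[B5] = {a: -3, b: ⊤, c: ⊤, d: -3, e: ⊤, f: ⊤}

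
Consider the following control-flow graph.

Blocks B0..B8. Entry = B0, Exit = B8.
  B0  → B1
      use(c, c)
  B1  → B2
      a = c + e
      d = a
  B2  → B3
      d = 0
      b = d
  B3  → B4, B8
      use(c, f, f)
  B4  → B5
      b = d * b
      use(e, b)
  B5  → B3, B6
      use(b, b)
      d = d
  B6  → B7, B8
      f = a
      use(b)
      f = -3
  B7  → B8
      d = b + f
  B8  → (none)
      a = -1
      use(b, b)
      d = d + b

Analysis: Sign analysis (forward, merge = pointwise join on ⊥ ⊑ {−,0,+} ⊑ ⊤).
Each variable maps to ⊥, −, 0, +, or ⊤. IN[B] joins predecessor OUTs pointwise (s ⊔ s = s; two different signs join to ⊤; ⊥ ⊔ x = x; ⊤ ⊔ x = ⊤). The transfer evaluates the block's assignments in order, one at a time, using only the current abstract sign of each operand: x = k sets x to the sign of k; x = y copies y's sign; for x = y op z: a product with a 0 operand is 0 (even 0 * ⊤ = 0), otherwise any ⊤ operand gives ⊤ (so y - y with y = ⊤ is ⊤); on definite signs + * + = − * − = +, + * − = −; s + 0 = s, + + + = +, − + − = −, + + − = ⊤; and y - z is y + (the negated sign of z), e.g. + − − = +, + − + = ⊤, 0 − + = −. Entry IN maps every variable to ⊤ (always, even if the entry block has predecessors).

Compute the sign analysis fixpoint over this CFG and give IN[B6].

Per-block solution:
  B0: | IN=(all ⊤) | OUT=(all ⊤)
  B1: | IN=(all ⊤) | OUT=(all ⊤)
  B2: | IN=(all ⊤) | OUT={b:0, d:0; rest ⊤}
  B3: | IN={b:0, d:0; rest ⊤} | OUT={b:0, d:0; rest ⊤}
  B4: | IN={b:0, d:0; rest ⊤} | OUT={b:0, d:0; rest ⊤}
  B5: | IN={b:0, d:0; rest ⊤} | OUT={b:0, d:0; rest ⊤}
  B6: | IN={b:0, d:0; rest ⊤} | OUT={b:0, d:0, f:-; rest ⊤}
  B7: | IN={b:0, d:0, f:-; rest ⊤} | OUT={b:0, d:-, f:-; rest ⊤}
  B8: | IN={b:0; rest ⊤} | OUT={a:-, b:0; rest ⊤}

Merge at B6: IN[B6] = OUT[B5] = {a: ⊤, b: 0, c: ⊤, d: 0, e: ⊤, f: ⊤}

Answer: {a: ⊤, b: 0, c: ⊤, d: 0, e: ⊤, f: ⊤}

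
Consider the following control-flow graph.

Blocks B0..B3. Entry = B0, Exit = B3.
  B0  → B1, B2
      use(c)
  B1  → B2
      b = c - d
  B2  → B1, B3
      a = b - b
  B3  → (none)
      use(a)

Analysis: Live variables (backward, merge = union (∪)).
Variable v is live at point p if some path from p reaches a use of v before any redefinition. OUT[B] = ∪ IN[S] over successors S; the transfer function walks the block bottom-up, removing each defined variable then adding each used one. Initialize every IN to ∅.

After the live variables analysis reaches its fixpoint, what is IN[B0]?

Per-block solution:
  B0:   IN={b, c, d}   OUT={b, c, d}
  B1:   IN={c, d}   OUT={b, c, d}
  B2:   IN={b, c, d}   OUT={a, c, d}
  B3:   IN={a}   OUT={}

Merge at B0: OUT[B0] = IN[B1] ⊔ IN[B2] = {b, c, d}
Applying B0's transfer function to that OUT value gives IN[B0] (row B0 above).

Answer: {b, c, d}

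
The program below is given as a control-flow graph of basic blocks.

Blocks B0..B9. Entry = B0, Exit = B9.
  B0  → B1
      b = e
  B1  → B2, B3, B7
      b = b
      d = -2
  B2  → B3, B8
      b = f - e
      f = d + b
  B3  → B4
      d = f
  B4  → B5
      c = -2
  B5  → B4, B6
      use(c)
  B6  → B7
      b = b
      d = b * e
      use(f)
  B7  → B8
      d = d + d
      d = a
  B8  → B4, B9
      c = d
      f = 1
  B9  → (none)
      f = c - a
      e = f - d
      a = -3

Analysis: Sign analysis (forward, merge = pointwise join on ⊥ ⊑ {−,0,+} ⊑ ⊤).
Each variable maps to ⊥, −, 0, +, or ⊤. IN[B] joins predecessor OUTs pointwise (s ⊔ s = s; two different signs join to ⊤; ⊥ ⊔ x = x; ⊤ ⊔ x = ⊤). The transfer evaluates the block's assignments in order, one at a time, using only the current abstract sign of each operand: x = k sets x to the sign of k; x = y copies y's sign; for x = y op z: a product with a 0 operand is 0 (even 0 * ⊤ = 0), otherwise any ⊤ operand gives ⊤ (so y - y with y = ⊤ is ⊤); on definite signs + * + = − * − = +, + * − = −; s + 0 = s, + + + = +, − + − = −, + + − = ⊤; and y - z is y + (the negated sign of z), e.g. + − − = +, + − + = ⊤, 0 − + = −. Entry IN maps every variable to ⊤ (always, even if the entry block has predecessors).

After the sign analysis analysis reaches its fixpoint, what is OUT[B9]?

Fixpoint table:
  B0: | IN=(all ⊤) | OUT=(all ⊤)
  B1: | IN=(all ⊤) | OUT={d:-; rest ⊤}
  B2: | IN={d:-; rest ⊤} | OUT={d:-; rest ⊤}
  B3: | IN={d:-; rest ⊤} | OUT=(all ⊤)
  B4: | IN=(all ⊤) | OUT={c:-; rest ⊤}
  B5: | IN={c:-; rest ⊤} | OUT={c:-; rest ⊤}
  B6: | IN={c:-; rest ⊤} | OUT={c:-; rest ⊤}
  B7: | IN=(all ⊤) | OUT=(all ⊤)
  B8: | IN=(all ⊤) | OUT={f:+; rest ⊤}
  B9: | IN={f:+; rest ⊤} | OUT={a:-; rest ⊤}

Merge at B9: IN[B9] = OUT[B8] = {a: ⊤, b: ⊤, c: ⊤, d: ⊤, e: ⊤, f: +}
Applying B9's transfer function to that IN value gives OUT[B9] (row B9 above).

Answer: {a: -, b: ⊤, c: ⊤, d: ⊤, e: ⊤, f: ⊤}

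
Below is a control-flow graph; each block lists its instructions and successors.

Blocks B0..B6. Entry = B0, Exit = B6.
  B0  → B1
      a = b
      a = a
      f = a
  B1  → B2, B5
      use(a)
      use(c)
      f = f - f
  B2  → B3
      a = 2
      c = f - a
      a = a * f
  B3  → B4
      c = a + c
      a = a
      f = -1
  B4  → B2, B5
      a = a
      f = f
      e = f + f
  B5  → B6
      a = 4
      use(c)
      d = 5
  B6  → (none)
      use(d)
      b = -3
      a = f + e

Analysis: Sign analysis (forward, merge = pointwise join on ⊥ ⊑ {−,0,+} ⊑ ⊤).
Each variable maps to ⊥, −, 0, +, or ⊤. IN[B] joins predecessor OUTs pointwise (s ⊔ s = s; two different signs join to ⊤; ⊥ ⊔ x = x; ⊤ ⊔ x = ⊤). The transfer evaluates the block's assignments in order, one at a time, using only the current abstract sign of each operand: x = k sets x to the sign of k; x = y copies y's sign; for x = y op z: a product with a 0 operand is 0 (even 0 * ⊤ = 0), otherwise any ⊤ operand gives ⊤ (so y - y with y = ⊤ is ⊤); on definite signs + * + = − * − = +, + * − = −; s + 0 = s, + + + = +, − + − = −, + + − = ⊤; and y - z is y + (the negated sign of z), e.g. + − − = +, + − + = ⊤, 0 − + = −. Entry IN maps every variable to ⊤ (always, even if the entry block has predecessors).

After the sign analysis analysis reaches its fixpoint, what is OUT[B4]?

Answer: {a: ⊤, b: ⊤, c: ⊤, d: ⊤, e: -, f: -}

Trace:
Converged values:
  B0:   IN=(all ⊤)   OUT=(all ⊤)
  B1:   IN=(all ⊤)   OUT=(all ⊤)
  B2:   IN=(all ⊤)   OUT=(all ⊤)
  B3:   IN=(all ⊤)   OUT={f:-; rest ⊤}
  B4:   IN={f:-; rest ⊤}   OUT={e:-, f:-; rest ⊤}
  B5:   IN=(all ⊤)   OUT={a:+, d:+; rest ⊤}
  B6:   IN={a:+, d:+; rest ⊤}   OUT={b:-, d:+; rest ⊤}

Merge at B4: IN[B4] = OUT[B3] = {a: ⊤, b: ⊤, c: ⊤, d: ⊤, e: ⊤, f: -}
Applying B4's transfer function to that IN value gives OUT[B4] (row B4 above).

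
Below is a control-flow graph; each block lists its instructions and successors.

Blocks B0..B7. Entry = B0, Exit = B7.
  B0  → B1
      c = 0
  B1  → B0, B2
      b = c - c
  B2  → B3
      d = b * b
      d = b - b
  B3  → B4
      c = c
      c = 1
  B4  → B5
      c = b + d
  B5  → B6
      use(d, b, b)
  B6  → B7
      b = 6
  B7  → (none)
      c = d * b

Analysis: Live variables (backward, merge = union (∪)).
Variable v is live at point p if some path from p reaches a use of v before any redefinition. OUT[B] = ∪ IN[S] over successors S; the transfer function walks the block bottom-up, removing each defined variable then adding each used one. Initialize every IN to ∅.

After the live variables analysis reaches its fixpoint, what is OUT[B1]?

Answer: {b, c}

Working:
Fixpoint table:
  B0: | IN={} | OUT={c}
  B1: | IN={c} | OUT={b, c}
  B2: | IN={b, c} | OUT={b, c, d}
  B3: | IN={b, c, d} | OUT={b, d}
  B4: | IN={b, d} | OUT={b, d}
  B5: | IN={b, d} | OUT={d}
  B6: | IN={d} | OUT={b, d}
  B7: | IN={b, d} | OUT={}

Merge at B1: OUT[B1] = IN[B0] ⊔ IN[B2] = {b, c}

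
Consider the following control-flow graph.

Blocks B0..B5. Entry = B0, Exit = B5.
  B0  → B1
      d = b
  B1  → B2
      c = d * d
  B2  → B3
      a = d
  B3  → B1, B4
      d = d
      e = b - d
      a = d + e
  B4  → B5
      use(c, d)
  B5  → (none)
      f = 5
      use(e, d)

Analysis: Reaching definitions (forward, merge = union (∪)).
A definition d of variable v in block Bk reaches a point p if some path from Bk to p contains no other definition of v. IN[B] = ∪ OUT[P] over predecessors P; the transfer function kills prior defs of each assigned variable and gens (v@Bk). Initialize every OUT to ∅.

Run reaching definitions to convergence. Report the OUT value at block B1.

Answer: {a@B3, c@B1, d@B0, d@B3, e@B3}

Trace:
Converged values:
  B0:   IN={}   OUT={d@B0}
  B1:   IN={a@B3, c@B1, d@B0, d@B3, e@B3}   OUT={a@B3, c@B1, d@B0, d@B3, e@B3}
  B2:   IN={a@B3, c@B1, d@B0, d@B3, e@B3}   OUT={a@B2, c@B1, d@B0, d@B3, e@B3}
  B3:   IN={a@B2, c@B1, d@B0, d@B3, e@B3}   OUT={a@B3, c@B1, d@B3, e@B3}
  B4:   IN={a@B3, c@B1, d@B3, e@B3}   OUT={a@B3, c@B1, d@B3, e@B3}
  B5:   IN={a@B3, c@B1, d@B3, e@B3}   OUT={a@B3, c@B1, d@B3, e@B3, f@B5}

Merge at B1: IN[B1] = OUT[B0] ⊔ OUT[B3] = {a@B3, c@B1, d@B0, d@B3, e@B3}
Applying B1's transfer function to that IN value gives OUT[B1] (row B1 above).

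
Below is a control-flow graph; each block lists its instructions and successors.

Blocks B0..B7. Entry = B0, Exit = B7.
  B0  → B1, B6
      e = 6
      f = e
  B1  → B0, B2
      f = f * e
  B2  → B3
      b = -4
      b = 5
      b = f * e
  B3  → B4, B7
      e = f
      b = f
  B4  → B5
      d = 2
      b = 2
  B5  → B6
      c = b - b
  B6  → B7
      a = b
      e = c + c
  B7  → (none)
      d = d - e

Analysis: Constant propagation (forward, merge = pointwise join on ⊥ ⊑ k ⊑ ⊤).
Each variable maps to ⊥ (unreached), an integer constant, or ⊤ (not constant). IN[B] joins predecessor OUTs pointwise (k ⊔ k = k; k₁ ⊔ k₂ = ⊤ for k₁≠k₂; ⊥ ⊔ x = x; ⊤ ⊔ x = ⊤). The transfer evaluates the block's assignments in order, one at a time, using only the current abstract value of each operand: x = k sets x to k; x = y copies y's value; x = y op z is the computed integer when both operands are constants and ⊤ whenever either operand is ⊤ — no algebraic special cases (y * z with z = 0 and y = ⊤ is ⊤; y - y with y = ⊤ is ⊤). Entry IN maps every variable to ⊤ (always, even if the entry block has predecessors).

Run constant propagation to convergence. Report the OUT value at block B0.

Fixpoint table:
  B0:  IN=(all ⊤)  OUT={e:6, f:6; rest ⊤}
  B1:  IN={e:6, f:6; rest ⊤}  OUT={e:6, f:36; rest ⊤}
  B2:  IN={e:6, f:36; rest ⊤}  OUT={b:216, e:6, f:36; rest ⊤}
  B3:  IN={b:216, e:6, f:36; rest ⊤}  OUT={b:36, e:36, f:36; rest ⊤}
  B4:  IN={b:36, e:36, f:36; rest ⊤}  OUT={b:2, d:2, e:36, f:36; rest ⊤}
  B5:  IN={b:2, d:2, e:36, f:36; rest ⊤}  OUT={b:2, c:0, d:2, e:36, f:36; rest ⊤}
  B6:  IN=(all ⊤)  OUT=(all ⊤)
  B7:  IN=(all ⊤)  OUT=(all ⊤)

Merge at B0 (entry node, so the boundary value (all ⊤) is joined with the incoming edge(s)): IN[B0] = (all ⊤) ⊔ OUT[B1] = {a: ⊤, b: ⊤, c: ⊤, d: ⊤, e: ⊤, f: ⊤}
Applying B0's transfer function to that IN value gives OUT[B0] (row B0 above).

Answer: {a: ⊤, b: ⊤, c: ⊤, d: ⊤, e: 6, f: 6}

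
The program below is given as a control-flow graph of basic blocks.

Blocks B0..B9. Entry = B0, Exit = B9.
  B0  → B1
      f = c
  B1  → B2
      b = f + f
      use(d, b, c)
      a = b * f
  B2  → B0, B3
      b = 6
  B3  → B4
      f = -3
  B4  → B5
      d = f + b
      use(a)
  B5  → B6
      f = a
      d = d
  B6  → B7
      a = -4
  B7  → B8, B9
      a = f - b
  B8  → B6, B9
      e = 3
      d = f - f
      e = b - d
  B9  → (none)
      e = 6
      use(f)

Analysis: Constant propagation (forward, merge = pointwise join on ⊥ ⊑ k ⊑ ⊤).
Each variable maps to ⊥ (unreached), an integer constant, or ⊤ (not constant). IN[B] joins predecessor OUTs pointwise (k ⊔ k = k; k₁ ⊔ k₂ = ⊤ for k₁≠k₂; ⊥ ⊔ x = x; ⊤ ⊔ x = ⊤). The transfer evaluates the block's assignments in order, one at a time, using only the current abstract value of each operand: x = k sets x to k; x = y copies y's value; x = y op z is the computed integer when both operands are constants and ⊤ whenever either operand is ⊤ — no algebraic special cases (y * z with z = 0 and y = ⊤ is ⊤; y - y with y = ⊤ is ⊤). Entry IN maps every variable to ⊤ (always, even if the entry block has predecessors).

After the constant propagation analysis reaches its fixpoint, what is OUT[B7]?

Fixpoint table:
  B0:   IN=(all ⊤)   OUT=(all ⊤)
  B1:   IN=(all ⊤)   OUT=(all ⊤)
  B2:   IN=(all ⊤)   OUT={b:6; rest ⊤}
  B3:   IN={b:6; rest ⊤}   OUT={b:6, f:-3; rest ⊤}
  B4:   IN={b:6, f:-3; rest ⊤}   OUT={b:6, d:3, f:-3; rest ⊤}
  B5:   IN={b:6, d:3, f:-3; rest ⊤}   OUT={b:6, d:3; rest ⊤}
  B6:   IN={b:6; rest ⊤}   OUT={a:-4, b:6; rest ⊤}
  B7:   IN={a:-4, b:6; rest ⊤}   OUT={b:6; rest ⊤}
  B8:   IN={b:6; rest ⊤}   OUT={b:6; rest ⊤}
  B9:   IN={b:6; rest ⊤}   OUT={b:6, e:6; rest ⊤}

Merge at B7: IN[B7] = OUT[B6] = {a: -4, b: 6, c: ⊤, d: ⊤, e: ⊤, f: ⊤}
Applying B7's transfer function to that IN value gives OUT[B7] (row B7 above).

Answer: {a: ⊤, b: 6, c: ⊤, d: ⊤, e: ⊤, f: ⊤}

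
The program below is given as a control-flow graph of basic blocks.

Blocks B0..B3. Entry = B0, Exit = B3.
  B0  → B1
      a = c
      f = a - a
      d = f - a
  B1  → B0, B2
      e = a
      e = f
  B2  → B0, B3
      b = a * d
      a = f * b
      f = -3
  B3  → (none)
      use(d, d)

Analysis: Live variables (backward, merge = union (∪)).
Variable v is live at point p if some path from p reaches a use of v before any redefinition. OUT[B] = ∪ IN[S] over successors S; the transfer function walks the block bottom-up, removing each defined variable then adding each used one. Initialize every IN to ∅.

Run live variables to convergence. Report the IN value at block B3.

Answer: {d}

Working:
Converged values:
  B0:  IN={c}  OUT={a, c, d, f}
  B1:  IN={a, c, d, f}  OUT={a, c, d, f}
  B2:  IN={a, c, d, f}  OUT={c, d}
  B3:  IN={d}  OUT={}

B3 is the boundary node: OUT[B3] = {}
Applying B3's transfer function to that OUT value gives IN[B3] (row B3 above).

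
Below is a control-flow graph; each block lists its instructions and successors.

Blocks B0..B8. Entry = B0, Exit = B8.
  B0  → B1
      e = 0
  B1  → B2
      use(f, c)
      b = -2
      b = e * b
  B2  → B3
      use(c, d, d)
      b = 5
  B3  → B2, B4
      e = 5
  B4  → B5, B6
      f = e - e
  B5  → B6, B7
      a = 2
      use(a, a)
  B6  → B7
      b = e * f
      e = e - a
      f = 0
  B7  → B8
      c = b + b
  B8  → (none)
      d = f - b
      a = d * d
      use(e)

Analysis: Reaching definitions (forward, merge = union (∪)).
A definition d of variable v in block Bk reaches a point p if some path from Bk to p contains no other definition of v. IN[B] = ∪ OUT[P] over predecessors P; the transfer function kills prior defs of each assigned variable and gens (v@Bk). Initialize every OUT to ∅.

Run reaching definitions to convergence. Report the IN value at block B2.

Converged values:
  B0: | IN={} | OUT={e@B0}
  B1: | IN={e@B0} | OUT={b@B1, e@B0}
  B2: | IN={b@B1, b@B2, e@B0, e@B3} | OUT={b@B2, e@B0, e@B3}
  B3: | IN={b@B2, e@B0, e@B3} | OUT={b@B2, e@B3}
  B4: | IN={b@B2, e@B3} | OUT={b@B2, e@B3, f@B4}
  B5: | IN={b@B2, e@B3, f@B4} | OUT={a@B5, b@B2, e@B3, f@B4}
  B6: | IN={a@B5, b@B2, e@B3, f@B4} | OUT={a@B5, b@B6, e@B6, f@B6}
  B7: | IN={a@B5, b@B2, b@B6, e@B3, e@B6, f@B4, f@B6} | OUT={a@B5, b@B2, b@B6, c@B7, e@B3, e@B6, f@B4, f@B6}
  B8: | IN={a@B5, b@B2, b@B6, c@B7, e@B3, e@B6, f@B4, f@B6} | OUT={a@B8, b@B2, b@B6, c@B7, d@B8, e@B3, e@B6, f@B4, f@B6}

Merge at B2: IN[B2] = OUT[B1] ⊔ OUT[B3] = {b@B1, b@B2, e@B0, e@B3}

Answer: {b@B1, b@B2, e@B0, e@B3}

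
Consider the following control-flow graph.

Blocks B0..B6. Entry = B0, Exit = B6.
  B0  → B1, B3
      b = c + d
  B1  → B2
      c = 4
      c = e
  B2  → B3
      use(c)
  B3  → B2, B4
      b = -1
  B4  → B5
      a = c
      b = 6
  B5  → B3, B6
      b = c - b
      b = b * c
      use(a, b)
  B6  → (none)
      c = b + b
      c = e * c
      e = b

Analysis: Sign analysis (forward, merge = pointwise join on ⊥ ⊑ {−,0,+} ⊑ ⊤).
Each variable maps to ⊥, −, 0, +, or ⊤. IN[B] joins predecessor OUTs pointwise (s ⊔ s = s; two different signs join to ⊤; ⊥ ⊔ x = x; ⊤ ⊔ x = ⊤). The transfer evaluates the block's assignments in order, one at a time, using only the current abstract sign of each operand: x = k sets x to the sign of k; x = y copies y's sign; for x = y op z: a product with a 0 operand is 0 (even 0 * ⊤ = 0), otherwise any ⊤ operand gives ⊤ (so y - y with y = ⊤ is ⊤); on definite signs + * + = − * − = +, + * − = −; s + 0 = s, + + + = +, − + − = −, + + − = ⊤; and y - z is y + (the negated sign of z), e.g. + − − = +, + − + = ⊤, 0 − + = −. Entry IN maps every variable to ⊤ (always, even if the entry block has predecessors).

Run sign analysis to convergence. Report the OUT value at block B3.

Answer: {a: ⊤, b: -, c: ⊤, d: ⊤, e: ⊤, f: ⊤}

Working:
Fixpoint table:
  B0: | IN=(all ⊤) | OUT=(all ⊤)
  B1: | IN=(all ⊤) | OUT=(all ⊤)
  B2: | IN=(all ⊤) | OUT=(all ⊤)
  B3: | IN=(all ⊤) | OUT={b:-; rest ⊤}
  B4: | IN={b:-; rest ⊤} | OUT={b:+; rest ⊤}
  B5: | IN={b:+; rest ⊤} | OUT=(all ⊤)
  B6: | IN=(all ⊤) | OUT=(all ⊤)

Merge at B3: IN[B3] = OUT[B0] ⊔ OUT[B2] ⊔ OUT[B5] = {a: ⊤, b: ⊤, c: ⊤, d: ⊤, e: ⊤, f: ⊤}
Applying B3's transfer function to that IN value gives OUT[B3] (row B3 above).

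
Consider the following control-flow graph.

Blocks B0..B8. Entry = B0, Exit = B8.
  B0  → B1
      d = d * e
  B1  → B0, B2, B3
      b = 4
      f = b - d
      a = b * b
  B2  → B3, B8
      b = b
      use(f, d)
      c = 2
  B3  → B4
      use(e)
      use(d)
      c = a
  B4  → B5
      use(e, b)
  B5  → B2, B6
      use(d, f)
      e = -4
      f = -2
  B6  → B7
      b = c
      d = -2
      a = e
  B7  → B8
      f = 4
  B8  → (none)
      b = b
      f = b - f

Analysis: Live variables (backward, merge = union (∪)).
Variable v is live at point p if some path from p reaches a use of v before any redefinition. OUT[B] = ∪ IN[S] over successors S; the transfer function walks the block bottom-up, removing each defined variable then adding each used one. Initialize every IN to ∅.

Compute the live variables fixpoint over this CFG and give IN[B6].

Converged values:
  B0:  IN={d, e}  OUT={d, e}
  B1:  IN={d, e}  OUT={a, b, d, e, f}
  B2:  IN={a, b, d, e, f}  OUT={a, b, d, e, f}
  B3:  IN={a, b, d, e, f}  OUT={a, b, c, d, e, f}
  B4:  IN={a, b, c, d, e, f}  OUT={a, b, c, d, f}
  B5:  IN={a, b, c, d, f}  OUT={a, b, c, d, e, f}
  B6:  IN={c, e}  OUT={b}
  B7:  IN={b}  OUT={b, f}
  B8:  IN={b, f}  OUT={}

Merge at B6: OUT[B6] = IN[B7] = {b}
Applying B6's transfer function to that OUT value gives IN[B6] (row B6 above).

Answer: {c, e}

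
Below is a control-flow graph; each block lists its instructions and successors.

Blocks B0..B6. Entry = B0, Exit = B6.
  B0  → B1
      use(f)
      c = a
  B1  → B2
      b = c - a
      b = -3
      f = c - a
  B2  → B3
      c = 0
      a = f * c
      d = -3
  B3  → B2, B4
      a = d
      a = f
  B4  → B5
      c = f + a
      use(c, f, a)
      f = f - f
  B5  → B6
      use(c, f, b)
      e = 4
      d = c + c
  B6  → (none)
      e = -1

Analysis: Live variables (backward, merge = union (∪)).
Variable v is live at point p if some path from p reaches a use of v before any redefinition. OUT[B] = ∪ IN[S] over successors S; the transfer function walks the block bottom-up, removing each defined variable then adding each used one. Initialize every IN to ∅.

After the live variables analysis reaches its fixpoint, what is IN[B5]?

Converged values:
  B0: | IN={a, f} | OUT={a, c}
  B1: | IN={a, c} | OUT={b, f}
  B2: | IN={b, f} | OUT={b, d, f}
  B3: | IN={b, d, f} | OUT={a, b, f}
  B4: | IN={a, b, f} | OUT={b, c, f}
  B5: | IN={b, c, f} | OUT={}
  B6: | IN={} | OUT={}

Merge at B5: OUT[B5] = IN[B6] = {}
Applying B5's transfer function to that OUT value gives IN[B5] (row B5 above).

Answer: {b, c, f}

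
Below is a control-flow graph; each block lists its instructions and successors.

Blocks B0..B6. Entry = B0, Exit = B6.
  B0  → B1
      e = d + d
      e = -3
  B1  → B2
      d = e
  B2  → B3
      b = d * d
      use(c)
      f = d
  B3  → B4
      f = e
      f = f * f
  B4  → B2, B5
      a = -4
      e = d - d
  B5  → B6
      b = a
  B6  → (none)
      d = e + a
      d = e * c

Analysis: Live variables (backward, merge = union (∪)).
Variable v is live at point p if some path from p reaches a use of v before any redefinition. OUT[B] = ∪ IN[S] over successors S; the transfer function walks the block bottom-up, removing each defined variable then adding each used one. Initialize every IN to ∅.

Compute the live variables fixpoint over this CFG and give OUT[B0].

Converged values:
  B0:  IN={c, d}  OUT={c, e}
  B1:  IN={c, e}  OUT={c, d, e}
  B2:  IN={c, d, e}  OUT={c, d, e}
  B3:  IN={c, d, e}  OUT={c, d}
  B4:  IN={c, d}  OUT={a, c, d, e}
  B5:  IN={a, c, e}  OUT={a, c, e}
  B6:  IN={a, c, e}  OUT={}

Merge at B0: OUT[B0] = IN[B1] = {c, e}

Answer: {c, e}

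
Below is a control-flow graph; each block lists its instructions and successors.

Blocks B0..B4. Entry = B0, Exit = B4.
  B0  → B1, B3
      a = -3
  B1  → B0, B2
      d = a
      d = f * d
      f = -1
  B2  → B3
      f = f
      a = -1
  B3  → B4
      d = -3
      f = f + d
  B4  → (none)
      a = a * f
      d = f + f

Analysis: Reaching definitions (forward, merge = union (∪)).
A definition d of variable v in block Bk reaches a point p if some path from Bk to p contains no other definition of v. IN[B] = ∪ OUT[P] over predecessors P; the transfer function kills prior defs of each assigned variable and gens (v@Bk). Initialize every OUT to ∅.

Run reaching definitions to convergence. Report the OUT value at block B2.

Converged values:
  B0: | IN={a@B0, d@B1, f@B1} | OUT={a@B0, d@B1, f@B1}
  B1: | IN={a@B0, d@B1, f@B1} | OUT={a@B0, d@B1, f@B1}
  B2: | IN={a@B0, d@B1, f@B1} | OUT={a@B2, d@B1, f@B2}
  B3: | IN={a@B0, a@B2, d@B1, f@B1, f@B2} | OUT={a@B0, a@B2, d@B3, f@B3}
  B4: | IN={a@B0, a@B2, d@B3, f@B3} | OUT={a@B4, d@B4, f@B3}

Merge at B2: IN[B2] = OUT[B1] = {a@B0, d@B1, f@B1}
Applying B2's transfer function to that IN value gives OUT[B2] (row B2 above).

Answer: {a@B2, d@B1, f@B2}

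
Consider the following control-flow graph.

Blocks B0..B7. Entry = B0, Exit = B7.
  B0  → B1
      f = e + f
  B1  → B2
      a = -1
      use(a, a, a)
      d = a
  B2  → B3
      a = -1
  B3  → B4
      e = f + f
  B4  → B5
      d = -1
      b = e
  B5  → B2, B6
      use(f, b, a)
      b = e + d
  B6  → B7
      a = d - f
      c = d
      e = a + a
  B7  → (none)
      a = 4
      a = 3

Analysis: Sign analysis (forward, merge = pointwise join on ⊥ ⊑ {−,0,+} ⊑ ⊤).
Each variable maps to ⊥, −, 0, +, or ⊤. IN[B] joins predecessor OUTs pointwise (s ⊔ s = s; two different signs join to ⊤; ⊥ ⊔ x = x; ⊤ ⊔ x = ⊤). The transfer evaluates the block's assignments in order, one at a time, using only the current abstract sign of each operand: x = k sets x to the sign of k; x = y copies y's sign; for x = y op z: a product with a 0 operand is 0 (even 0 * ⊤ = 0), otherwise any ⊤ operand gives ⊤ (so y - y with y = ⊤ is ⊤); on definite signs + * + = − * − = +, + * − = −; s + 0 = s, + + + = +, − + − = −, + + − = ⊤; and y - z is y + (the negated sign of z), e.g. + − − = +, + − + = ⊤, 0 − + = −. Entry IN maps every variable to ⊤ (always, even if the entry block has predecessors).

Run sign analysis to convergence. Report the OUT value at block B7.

Answer: {a: +, b: ⊤, c: -, d: -, e: ⊤, f: ⊤}

Trace:
Per-block solution:
  B0:   IN=(all ⊤)   OUT=(all ⊤)
  B1:   IN=(all ⊤)   OUT={a:-, d:-; rest ⊤}
  B2:   IN={a:-, d:-; rest ⊤}   OUT={a:-, d:-; rest ⊤}
  B3:   IN={a:-, d:-; rest ⊤}   OUT={a:-, d:-; rest ⊤}
  B4:   IN={a:-, d:-; rest ⊤}   OUT={a:-, d:-; rest ⊤}
  B5:   IN={a:-, d:-; rest ⊤}   OUT={a:-, d:-; rest ⊤}
  B6:   IN={a:-, d:-; rest ⊤}   OUT={c:-, d:-; rest ⊤}
  B7:   IN={c:-, d:-; rest ⊤}   OUT={a:+, c:-, d:-; rest ⊤}

Merge at B7: IN[B7] = OUT[B6] = {a: ⊤, b: ⊤, c: -, d: -, e: ⊤, f: ⊤}
Applying B7's transfer function to that IN value gives OUT[B7] (row B7 above).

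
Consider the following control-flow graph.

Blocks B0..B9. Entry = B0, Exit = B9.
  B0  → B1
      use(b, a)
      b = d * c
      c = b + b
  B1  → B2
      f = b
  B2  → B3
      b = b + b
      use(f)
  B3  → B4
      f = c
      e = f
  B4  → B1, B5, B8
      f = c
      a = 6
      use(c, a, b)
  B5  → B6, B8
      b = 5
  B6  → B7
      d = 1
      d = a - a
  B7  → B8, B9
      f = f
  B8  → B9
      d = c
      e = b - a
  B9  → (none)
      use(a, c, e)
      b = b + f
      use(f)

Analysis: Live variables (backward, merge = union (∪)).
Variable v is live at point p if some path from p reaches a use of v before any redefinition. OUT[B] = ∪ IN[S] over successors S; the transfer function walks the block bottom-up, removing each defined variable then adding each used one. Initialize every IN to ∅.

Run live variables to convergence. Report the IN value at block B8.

Per-block solution:
  B0:   IN={a, b, c, d}   OUT={b, c}
  B1:   IN={b, c}   OUT={b, c, f}
  B2:   IN={b, c, f}   OUT={b, c}
  B3:   IN={b, c}   OUT={b, c, e}
  B4:   IN={b, c, e}   OUT={a, b, c, e, f}
  B5:   IN={a, c, e, f}   OUT={a, b, c, e, f}
  B6:   IN={a, b, c, e, f}   OUT={a, b, c, e, f}
  B7:   IN={a, b, c, e, f}   OUT={a, b, c, e, f}
  B8:   IN={a, b, c, f}   OUT={a, b, c, e, f}
  B9:   IN={a, b, c, e, f}   OUT={}

Merge at B8: OUT[B8] = IN[B9] = {a, b, c, e, f}
Applying B8's transfer function to that OUT value gives IN[B8] (row B8 above).

Answer: {a, b, c, f}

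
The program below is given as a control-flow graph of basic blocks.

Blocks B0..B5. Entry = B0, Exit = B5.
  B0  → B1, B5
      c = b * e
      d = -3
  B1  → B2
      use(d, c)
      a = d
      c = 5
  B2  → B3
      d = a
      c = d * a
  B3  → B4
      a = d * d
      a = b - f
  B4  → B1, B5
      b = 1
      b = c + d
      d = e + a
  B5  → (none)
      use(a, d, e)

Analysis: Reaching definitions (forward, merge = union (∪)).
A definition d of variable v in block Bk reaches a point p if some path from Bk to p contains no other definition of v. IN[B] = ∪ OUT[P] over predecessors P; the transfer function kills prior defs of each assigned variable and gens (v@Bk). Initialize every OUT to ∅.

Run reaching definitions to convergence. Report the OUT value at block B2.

Converged values:
  B0: | IN={} | OUT={c@B0, d@B0}
  B1: | IN={a@B3, b@B4, c@B0, c@B2, d@B0, d@B4} | OUT={a@B1, b@B4, c@B1, d@B0, d@B4}
  B2: | IN={a@B1, b@B4, c@B1, d@B0, d@B4} | OUT={a@B1, b@B4, c@B2, d@B2}
  B3: | IN={a@B1, b@B4, c@B2, d@B2} | OUT={a@B3, b@B4, c@B2, d@B2}
  B4: | IN={a@B3, b@B4, c@B2, d@B2} | OUT={a@B3, b@B4, c@B2, d@B4}
  B5: | IN={a@B3, b@B4, c@B0, c@B2, d@B0, d@B4} | OUT={a@B3, b@B4, c@B0, c@B2, d@B0, d@B4}

Merge at B2: IN[B2] = OUT[B1] = {a@B1, b@B4, c@B1, d@B0, d@B4}
Applying B2's transfer function to that IN value gives OUT[B2] (row B2 above).

Answer: {a@B1, b@B4, c@B2, d@B2}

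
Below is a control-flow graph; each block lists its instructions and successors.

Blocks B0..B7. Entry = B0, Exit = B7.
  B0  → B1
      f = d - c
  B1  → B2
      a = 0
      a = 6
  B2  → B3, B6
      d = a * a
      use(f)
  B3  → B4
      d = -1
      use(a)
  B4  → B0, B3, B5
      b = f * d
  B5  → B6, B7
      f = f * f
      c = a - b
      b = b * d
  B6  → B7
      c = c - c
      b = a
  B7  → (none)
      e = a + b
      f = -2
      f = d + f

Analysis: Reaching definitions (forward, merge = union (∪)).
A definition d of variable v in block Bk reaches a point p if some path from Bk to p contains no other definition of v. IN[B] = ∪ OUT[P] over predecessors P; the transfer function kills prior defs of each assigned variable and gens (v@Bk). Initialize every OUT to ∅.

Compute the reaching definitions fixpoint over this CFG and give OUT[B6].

Answer: {a@B1, b@B6, c@B6, d@B2, d@B3, f@B0, f@B5}

Working:
Fixpoint table:
  B0:  IN={a@B1, b@B4, d@B3, f@B0}  OUT={a@B1, b@B4, d@B3, f@B0}
  B1:  IN={a@B1, b@B4, d@B3, f@B0}  OUT={a@B1, b@B4, d@B3, f@B0}
  B2:  IN={a@B1, b@B4, d@B3, f@B0}  OUT={a@B1, b@B4, d@B2, f@B0}
  B3:  IN={a@B1, b@B4, d@B2, d@B3, f@B0}  OUT={a@B1, b@B4, d@B3, f@B0}
  B4:  IN={a@B1, b@B4, d@B3, f@B0}  OUT={a@B1, b@B4, d@B3, f@B0}
  B5:  IN={a@B1, b@B4, d@B3, f@B0}  OUT={a@B1, b@B5, c@B5, d@B3, f@B5}
  B6:  IN={a@B1, b@B4, b@B5, c@B5, d@B2, d@B3, f@B0, f@B5}  OUT={a@B1, b@B6, c@B6, d@B2, d@B3, f@B0, f@B5}
  B7:  IN={a@B1, b@B5, b@B6, c@B5, c@B6, d@B2, d@B3, f@B0, f@B5}  OUT={a@B1, b@B5, b@B6, c@B5, c@B6, d@B2, d@B3, e@B7, f@B7}

Merge at B6: IN[B6] = OUT[B2] ⊔ OUT[B5] = {a@B1, b@B4, b@B5, c@B5, d@B2, d@B3, f@B0, f@B5}
Applying B6's transfer function to that IN value gives OUT[B6] (row B6 above).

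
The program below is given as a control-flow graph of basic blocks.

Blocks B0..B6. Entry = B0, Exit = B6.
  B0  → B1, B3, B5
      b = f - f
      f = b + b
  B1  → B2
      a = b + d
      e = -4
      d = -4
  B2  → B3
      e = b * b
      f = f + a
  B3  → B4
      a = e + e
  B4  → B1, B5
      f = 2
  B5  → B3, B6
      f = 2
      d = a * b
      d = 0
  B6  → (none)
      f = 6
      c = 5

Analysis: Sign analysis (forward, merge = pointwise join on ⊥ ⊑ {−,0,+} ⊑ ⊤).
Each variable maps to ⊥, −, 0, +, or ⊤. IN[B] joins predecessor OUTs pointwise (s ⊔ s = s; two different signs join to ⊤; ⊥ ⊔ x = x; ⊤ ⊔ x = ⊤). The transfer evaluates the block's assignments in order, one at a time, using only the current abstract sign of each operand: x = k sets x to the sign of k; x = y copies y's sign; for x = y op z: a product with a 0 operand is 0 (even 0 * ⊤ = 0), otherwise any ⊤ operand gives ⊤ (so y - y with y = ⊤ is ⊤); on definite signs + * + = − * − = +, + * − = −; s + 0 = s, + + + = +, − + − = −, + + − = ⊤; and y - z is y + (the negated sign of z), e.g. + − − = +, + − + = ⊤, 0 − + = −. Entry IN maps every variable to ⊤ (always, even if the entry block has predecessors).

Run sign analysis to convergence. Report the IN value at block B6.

Converged values:
  B0:   IN=(all ⊤)   OUT=(all ⊤)
  B1:   IN=(all ⊤)   OUT={d:-, e:-; rest ⊤}
  B2:   IN={d:-, e:-; rest ⊤}   OUT={d:-; rest ⊤}
  B3:   IN=(all ⊤)   OUT=(all ⊤)
  B4:   IN=(all ⊤)   OUT={f:+; rest ⊤}
  B5:   IN=(all ⊤)   OUT={d:0, f:+; rest ⊤}
  B6:   IN={d:0, f:+; rest ⊤}   OUT={c:+, d:0, f:+; rest ⊤}

Merge at B6: IN[B6] = OUT[B5] = {a: ⊤, b: ⊤, c: ⊤, d: 0, e: ⊤, f: +}

Answer: {a: ⊤, b: ⊤, c: ⊤, d: 0, e: ⊤, f: +}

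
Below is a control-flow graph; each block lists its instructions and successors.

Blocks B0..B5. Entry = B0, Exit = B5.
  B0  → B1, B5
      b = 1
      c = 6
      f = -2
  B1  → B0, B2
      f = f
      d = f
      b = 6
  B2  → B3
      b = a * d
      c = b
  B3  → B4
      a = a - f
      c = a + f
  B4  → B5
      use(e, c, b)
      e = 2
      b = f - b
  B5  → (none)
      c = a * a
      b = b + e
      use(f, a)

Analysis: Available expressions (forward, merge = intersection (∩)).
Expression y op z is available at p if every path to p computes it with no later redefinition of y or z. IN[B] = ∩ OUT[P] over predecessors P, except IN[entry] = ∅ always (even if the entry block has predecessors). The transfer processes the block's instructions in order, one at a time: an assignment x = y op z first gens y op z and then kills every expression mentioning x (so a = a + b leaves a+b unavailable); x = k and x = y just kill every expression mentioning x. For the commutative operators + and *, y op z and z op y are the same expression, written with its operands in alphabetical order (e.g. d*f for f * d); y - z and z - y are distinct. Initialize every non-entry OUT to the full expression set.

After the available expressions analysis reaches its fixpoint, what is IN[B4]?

Fixpoint table:
  B0:  IN={}  OUT={}
  B1:  IN={}  OUT={}
  B2:  IN={}  OUT={a*d}
  B3:  IN={a*d}  OUT={a+f}
  B4:  IN={a+f}  OUT={a+f}
  B5:  IN={}  OUT={a*a}

Merge at B4: IN[B4] = OUT[B3] = {a+f}

Answer: {a+f}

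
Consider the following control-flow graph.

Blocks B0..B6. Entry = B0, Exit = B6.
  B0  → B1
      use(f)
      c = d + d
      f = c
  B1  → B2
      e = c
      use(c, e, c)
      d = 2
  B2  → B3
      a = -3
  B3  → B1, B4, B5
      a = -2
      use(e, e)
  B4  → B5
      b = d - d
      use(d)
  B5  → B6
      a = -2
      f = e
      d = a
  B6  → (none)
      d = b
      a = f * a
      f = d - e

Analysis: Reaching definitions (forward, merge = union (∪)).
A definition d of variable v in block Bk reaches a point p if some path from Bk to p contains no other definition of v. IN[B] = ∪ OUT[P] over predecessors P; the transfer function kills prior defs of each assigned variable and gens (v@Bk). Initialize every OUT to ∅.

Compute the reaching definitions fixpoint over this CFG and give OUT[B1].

Converged values:
  B0:  IN={}  OUT={c@B0, f@B0}
  B1:  IN={a@B3, c@B0, d@B1, e@B1, f@B0}  OUT={a@B3, c@B0, d@B1, e@B1, f@B0}
  B2:  IN={a@B3, c@B0, d@B1, e@B1, f@B0}  OUT={a@B2, c@B0, d@B1, e@B1, f@B0}
  B3:  IN={a@B2, c@B0, d@B1, e@B1, f@B0}  OUT={a@B3, c@B0, d@B1, e@B1, f@B0}
  B4:  IN={a@B3, c@B0, d@B1, e@B1, f@B0}  OUT={a@B3, b@B4, c@B0, d@B1, e@B1, f@B0}
  B5:  IN={a@B3, b@B4, c@B0, d@B1, e@B1, f@B0}  OUT={a@B5, b@B4, c@B0, d@B5, e@B1, f@B5}
  B6:  IN={a@B5, b@B4, c@B0, d@B5, e@B1, f@B5}  OUT={a@B6, b@B4, c@B0, d@B6, e@B1, f@B6}

Merge at B1: IN[B1] = OUT[B0] ⊔ OUT[B3] = {a@B3, c@B0, d@B1, e@B1, f@B0}
Applying B1's transfer function to that IN value gives OUT[B1] (row B1 above).

Answer: {a@B3, c@B0, d@B1, e@B1, f@B0}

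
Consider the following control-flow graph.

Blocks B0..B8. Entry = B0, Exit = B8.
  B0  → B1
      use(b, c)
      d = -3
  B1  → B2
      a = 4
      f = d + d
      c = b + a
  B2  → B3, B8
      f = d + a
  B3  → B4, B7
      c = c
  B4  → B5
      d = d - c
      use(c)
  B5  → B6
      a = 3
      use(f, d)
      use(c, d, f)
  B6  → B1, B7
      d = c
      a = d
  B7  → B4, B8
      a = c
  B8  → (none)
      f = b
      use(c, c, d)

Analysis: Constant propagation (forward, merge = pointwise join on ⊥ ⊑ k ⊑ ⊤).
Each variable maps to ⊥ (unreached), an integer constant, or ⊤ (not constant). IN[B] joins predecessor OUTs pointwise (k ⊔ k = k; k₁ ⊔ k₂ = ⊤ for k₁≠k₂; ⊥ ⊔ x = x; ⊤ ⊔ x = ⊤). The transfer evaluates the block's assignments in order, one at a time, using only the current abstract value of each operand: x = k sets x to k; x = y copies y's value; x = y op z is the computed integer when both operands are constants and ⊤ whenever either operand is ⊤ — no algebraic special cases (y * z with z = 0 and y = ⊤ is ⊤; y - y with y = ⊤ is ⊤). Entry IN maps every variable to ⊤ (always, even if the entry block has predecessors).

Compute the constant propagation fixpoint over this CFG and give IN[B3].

Answer: {a: 4, b: ⊤, c: ⊤, d: ⊤, e: ⊤, f: ⊤}

Derivation:
Fixpoint table:
  B0: | IN=(all ⊤) | OUT={d:-3; rest ⊤}
  B1: | IN=(all ⊤) | OUT={a:4; rest ⊤}
  B2: | IN={a:4; rest ⊤} | OUT={a:4; rest ⊤}
  B3: | IN={a:4; rest ⊤} | OUT={a:4; rest ⊤}
  B4: | IN=(all ⊤) | OUT=(all ⊤)
  B5: | IN=(all ⊤) | OUT={a:3; rest ⊤}
  B6: | IN={a:3; rest ⊤} | OUT=(all ⊤)
  B7: | IN=(all ⊤) | OUT=(all ⊤)
  B8: | IN=(all ⊤) | OUT=(all ⊤)

Merge at B3: IN[B3] = OUT[B2] = {a: 4, b: ⊤, c: ⊤, d: ⊤, e: ⊤, f: ⊤}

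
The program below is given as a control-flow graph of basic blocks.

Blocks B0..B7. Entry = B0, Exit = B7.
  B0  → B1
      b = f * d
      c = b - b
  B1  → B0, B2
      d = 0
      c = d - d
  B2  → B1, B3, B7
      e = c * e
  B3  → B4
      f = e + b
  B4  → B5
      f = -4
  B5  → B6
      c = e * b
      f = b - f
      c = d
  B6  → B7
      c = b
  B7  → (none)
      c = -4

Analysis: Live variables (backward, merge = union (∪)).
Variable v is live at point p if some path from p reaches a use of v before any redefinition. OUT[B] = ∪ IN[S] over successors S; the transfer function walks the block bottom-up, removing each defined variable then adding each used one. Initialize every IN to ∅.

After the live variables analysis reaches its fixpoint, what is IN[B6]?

Per-block solution:
  B0:  IN={d, e, f}  OUT={b, e, f}
  B1:  IN={b, e, f}  OUT={b, c, d, e, f}
  B2:  IN={b, c, d, e, f}  OUT={b, d, e, f}
  B3:  IN={b, d, e}  OUT={b, d, e}
  B4:  IN={b, d, e}  OUT={b, d, e, f}
  B5:  IN={b, d, e, f}  OUT={b}
  B6:  IN={b}  OUT={}
  B7:  IN={}  OUT={}

Merge at B6: OUT[B6] = IN[B7] = {}
Applying B6's transfer function to that OUT value gives IN[B6] (row B6 above).

Answer: {b}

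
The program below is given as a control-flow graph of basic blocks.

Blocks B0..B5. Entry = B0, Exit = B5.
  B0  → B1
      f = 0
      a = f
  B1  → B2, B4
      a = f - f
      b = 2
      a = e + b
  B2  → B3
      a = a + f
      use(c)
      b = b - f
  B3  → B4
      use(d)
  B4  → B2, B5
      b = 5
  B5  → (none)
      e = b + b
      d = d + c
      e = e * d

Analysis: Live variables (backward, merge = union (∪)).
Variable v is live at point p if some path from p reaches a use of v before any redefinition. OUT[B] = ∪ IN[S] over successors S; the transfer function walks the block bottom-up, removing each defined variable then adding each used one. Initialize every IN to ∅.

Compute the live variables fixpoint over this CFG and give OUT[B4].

Answer: {a, b, c, d, f}

Working:
Per-block solution:
  B0:   IN={c, d, e}   OUT={c, d, e, f}
  B1:   IN={c, d, e, f}   OUT={a, b, c, d, f}
  B2:   IN={a, b, c, d, f}   OUT={a, c, d, f}
  B3:   IN={a, c, d, f}   OUT={a, c, d, f}
  B4:   IN={a, c, d, f}   OUT={a, b, c, d, f}
  B5:   IN={b, c, d}   OUT={}

Merge at B4: OUT[B4] = IN[B2] ⊔ IN[B5] = {a, b, c, d, f}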